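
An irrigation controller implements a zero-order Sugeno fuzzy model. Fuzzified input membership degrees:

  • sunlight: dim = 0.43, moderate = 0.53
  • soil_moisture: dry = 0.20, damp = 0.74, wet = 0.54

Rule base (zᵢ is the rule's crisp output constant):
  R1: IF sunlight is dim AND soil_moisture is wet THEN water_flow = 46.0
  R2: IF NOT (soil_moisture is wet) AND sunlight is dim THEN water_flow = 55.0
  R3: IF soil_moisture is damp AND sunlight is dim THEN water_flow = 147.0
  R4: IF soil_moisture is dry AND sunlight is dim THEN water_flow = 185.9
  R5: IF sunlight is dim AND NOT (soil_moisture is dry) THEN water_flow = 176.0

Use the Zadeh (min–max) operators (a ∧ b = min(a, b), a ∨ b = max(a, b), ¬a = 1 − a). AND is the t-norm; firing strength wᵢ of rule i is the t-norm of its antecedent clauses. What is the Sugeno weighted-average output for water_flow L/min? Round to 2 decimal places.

R1 (z=46.0): dim=0.43, wet=0.54; AND[min(a, b)] → w = 0.43
R2 (z=55.0): ¬wet=1−0.54=0.46, dim=0.43; AND[min(a, b)] → w = 0.43
R3 (z=147.0): damp=0.74, dim=0.43; AND[min(a, b)] → w = 0.43
R4 (z=185.9): dry=0.20, dim=0.43; AND[min(a, b)] → w = 0.20
R5 (z=176.0): dim=0.43, ¬dry=1−0.20=0.80; AND[min(a, b)] → w = 0.43
Weighted average = (0.43·46.0 + 0.43·55.0 + 0.43·147.0 + 0.20·185.9 + 0.43·176.0) / (0.43 + 0.43 + 0.43 + 0.20 + 0.43)
  = 219.5000 / 1.9200 = 114.32

114.32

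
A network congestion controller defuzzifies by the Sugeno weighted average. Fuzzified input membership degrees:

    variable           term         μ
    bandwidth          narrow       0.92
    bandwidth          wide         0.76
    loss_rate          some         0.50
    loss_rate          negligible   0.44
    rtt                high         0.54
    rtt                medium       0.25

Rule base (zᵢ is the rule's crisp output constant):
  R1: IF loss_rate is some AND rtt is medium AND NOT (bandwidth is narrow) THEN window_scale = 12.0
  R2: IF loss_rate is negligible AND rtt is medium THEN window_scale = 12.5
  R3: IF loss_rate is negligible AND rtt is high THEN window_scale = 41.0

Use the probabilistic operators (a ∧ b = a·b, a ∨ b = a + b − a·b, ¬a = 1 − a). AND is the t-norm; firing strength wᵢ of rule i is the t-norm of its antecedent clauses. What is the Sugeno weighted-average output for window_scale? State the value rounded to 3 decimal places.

R1 (z=12.0): some=0.50, medium=0.25, ¬narrow=1−0.92=0.08; AND[a·b] → w = 0.0100
R2 (z=12.5): negligible=0.44, medium=0.25; AND[a·b] → w = 0.1100
R3 (z=41.0): negligible=0.44, high=0.54; AND[a·b] → w = 0.2376
Weighted average = (0.0100·12.0 + 0.1100·12.5 + 0.2376·41.0) / (0.0100 + 0.1100 + 0.2376)
  = 11.2366 / 0.3576 = 31.422

31.422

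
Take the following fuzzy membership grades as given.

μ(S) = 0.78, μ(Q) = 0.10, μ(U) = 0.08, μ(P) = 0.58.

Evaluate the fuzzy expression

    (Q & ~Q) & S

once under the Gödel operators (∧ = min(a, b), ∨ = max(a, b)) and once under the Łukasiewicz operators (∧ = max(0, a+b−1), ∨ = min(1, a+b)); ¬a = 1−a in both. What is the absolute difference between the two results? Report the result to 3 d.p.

0.100

Under Gödel:
  ~Q = 1 − 0.10 = 0.90
  Q & ~Q = min(a, b) on (0.10, 0.90) = 0.10
  (Q & ~Q) & S = min(a, b) on (0.10, 0.78) = 0.10
  → value = 0.1000
Under Łukasiewicz:
  ~Q = 1 − 0.10 = 0.90
  Q & ~Q = max(0, a+b−1) on (0.10, 0.90) = 0.00
  (Q & ~Q) & S = max(0, a+b−1) on (0.00, 0.78) = 0.00
  → value = 0.0000
|0.1000 − 0.0000| = 0.100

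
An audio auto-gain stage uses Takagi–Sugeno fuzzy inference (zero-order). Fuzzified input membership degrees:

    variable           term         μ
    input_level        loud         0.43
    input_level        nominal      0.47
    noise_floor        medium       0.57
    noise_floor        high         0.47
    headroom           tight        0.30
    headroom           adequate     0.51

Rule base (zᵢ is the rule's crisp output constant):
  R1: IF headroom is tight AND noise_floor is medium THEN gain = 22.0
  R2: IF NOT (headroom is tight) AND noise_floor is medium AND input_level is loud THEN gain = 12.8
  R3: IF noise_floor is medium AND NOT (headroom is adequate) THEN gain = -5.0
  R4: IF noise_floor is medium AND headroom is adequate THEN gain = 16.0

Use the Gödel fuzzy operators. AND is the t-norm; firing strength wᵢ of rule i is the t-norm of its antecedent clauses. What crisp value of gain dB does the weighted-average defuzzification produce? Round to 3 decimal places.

R1 (z=22.0): tight=0.30, medium=0.57; AND[min(a, b)] → w = 0.30
R2 (z=12.8): ¬tight=1−0.30=0.70, medium=0.57, loud=0.43; AND[min(a, b)] → w = 0.43
R3 (z=-5.0): medium=0.57, ¬adequate=1−0.51=0.49; AND[min(a, b)] → w = 0.49
R4 (z=16.0): medium=0.57, adequate=0.51; AND[min(a, b)] → w = 0.51
Weighted average = (0.30·22.0 + 0.43·12.8 + 0.49·-5.0 + 0.51·16.0) / (0.30 + 0.43 + 0.49 + 0.51)
  = 17.8140 / 1.7300 = 10.297

10.297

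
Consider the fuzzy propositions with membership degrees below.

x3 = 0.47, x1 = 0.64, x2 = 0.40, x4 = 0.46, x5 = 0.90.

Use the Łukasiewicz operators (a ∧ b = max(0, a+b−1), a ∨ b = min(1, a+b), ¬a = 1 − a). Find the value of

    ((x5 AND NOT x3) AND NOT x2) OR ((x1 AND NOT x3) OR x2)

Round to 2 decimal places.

0.60

NOT x3 = 1 − 0.47 = 0.53
x5 AND NOT x3 = max(0, a+b−1) on (0.90, 0.53) = 0.43
NOT x2 = 1 − 0.40 = 0.60
(x5 AND NOT x3) AND NOT x2 = max(0, a+b−1) on (0.43, 0.60) = 0.03
NOT x3 = 1 − 0.47 = 0.53
x1 AND NOT x3 = max(0, a+b−1) on (0.64, 0.53) = 0.17
(x1 AND NOT x3) OR x2 = min(1, a+b) on (0.17, 0.40) = 0.57
((x5 AND NOT x3) AND NOT x2) OR ((x1 AND NOT x3) OR x2) = min(1, a+b) on (0.03, 0.57) = 0.60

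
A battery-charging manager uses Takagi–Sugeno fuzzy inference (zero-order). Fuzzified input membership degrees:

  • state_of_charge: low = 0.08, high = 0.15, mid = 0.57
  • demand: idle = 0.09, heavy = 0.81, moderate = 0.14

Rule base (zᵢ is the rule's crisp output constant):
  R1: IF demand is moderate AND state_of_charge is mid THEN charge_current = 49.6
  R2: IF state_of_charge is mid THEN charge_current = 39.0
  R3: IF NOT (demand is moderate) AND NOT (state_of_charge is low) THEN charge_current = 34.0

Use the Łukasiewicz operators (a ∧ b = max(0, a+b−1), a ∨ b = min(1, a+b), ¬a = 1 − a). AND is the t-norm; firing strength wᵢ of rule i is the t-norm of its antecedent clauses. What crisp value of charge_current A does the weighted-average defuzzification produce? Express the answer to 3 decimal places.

R1 (z=49.6): moderate=0.14, mid=0.57; AND[max(0, a+b−1)] → w = 0.00
R2 (z=39.0): mid=0.57 → w = 0.57
R3 (z=34.0): ¬moderate=1−0.14=0.86, ¬low=1−0.08=0.92; AND[max(0, a+b−1)] → w = 0.78
Weighted average = (0.00·49.6 + 0.57·39.0 + 0.78·34.0) / (0.00 + 0.57 + 0.78)
  = 48.7500 / 1.3500 = 36.111

36.111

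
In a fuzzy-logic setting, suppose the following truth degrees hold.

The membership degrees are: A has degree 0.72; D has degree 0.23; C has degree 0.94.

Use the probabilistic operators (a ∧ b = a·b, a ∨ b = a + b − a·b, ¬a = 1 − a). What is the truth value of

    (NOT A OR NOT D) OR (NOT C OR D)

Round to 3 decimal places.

NOT A = 1 − 0.7200 = 0.2800
NOT D = 1 − 0.2300 = 0.7700
NOT A OR NOT D = a + b − a·b on (0.2800, 0.7700) = 0.8344
NOT C = 1 − 0.9400 = 0.0600
NOT C OR D = a + b − a·b on (0.0600, 0.2300) = 0.2762
(NOT A OR NOT D) OR (NOT C OR D) = a + b − a·b on (0.8344, 0.2762) = 0.8801

0.880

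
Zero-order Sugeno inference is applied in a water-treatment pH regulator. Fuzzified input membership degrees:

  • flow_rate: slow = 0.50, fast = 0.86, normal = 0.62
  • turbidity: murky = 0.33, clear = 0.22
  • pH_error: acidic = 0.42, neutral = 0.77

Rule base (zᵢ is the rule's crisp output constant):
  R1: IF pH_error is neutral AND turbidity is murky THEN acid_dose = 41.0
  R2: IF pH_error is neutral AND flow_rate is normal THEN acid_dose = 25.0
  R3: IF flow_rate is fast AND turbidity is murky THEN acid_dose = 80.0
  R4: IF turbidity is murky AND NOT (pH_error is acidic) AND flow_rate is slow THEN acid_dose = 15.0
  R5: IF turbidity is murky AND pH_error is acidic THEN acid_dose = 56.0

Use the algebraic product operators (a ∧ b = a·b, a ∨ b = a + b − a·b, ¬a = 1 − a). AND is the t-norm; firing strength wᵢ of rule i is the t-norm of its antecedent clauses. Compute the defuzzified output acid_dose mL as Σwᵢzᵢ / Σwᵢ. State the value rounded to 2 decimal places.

43.42

R1 (z=41.0): neutral=0.77, murky=0.33; AND[a·b] → w = 0.2541
R2 (z=25.0): neutral=0.77, normal=0.62; AND[a·b] → w = 0.4774
R3 (z=80.0): fast=0.86, murky=0.33; AND[a·b] → w = 0.2838
R4 (z=15.0): murky=0.33, ¬acidic=1−0.42=0.58, slow=0.50; AND[a·b] → w = 0.0957
R5 (z=56.0): murky=0.33, acidic=0.42; AND[a·b] → w = 0.1386
Weighted average = (0.2541·41.0 + 0.4774·25.0 + 0.2838·80.0 + 0.0957·15.0 + 0.1386·56.0) / (0.2541 + 0.4774 + 0.2838 + 0.0957 + 0.1386)
  = 54.2542 / 1.2496 = 43.42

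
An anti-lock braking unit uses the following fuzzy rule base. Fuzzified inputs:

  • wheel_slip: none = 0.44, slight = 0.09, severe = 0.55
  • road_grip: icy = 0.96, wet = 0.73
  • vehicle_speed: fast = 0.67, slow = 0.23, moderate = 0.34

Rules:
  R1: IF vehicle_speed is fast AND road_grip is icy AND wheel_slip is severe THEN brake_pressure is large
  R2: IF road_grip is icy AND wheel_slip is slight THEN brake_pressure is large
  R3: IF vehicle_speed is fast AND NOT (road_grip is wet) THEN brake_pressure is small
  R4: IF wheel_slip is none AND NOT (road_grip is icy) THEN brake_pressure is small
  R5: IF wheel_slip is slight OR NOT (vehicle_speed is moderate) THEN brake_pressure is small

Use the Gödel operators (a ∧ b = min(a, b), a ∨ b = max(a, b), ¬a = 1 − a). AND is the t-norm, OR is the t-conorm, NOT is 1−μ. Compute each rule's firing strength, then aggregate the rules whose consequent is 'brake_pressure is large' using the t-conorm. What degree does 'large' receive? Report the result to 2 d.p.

R1: fast=0.67, icy=0.96, severe=0.55; AND[min(a, b)] → w = 0.55
R2: icy=0.96, slight=0.09; AND[min(a, b)] → w = 0.09
R3: fast=0.67, ¬wet=1−0.73=0.27; AND[min(a, b)] → w = 0.27
R4: none=0.44, ¬icy=1−0.96=0.04; AND[min(a, b)] → w = 0.04
R5: slight=0.09, ¬moderate=1−0.34=0.66; OR[max(a, b)] → w = 0.66
Rules with consequent 'large': {R1, R2} → strengths 0.55, 0.09
Aggregate via t-conorm [max(a, b)]: 0.55

0.55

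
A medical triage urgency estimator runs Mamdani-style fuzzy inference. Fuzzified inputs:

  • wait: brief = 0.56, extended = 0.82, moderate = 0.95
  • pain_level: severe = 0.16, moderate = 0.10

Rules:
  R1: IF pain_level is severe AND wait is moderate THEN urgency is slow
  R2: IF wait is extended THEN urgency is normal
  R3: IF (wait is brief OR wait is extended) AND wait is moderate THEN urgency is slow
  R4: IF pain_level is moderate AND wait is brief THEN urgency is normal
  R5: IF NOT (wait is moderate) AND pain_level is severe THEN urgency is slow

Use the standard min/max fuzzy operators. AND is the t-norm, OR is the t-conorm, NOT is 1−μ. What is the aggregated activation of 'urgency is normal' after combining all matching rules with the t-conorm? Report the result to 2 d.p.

0.82

R1: severe=0.16, moderate=0.95; AND[min(a, b)] → w = 0.16
R2: extended=0.82 → w = 0.82
R3: (brief=0.56 OR extended=0.82) = 0.82; AND[min(a, b)] with moderate=0.95 → w = 0.82
R4: moderate=0.10, brief=0.56; AND[min(a, b)] → w = 0.10
R5: ¬moderate=1−0.95=0.05, severe=0.16; AND[min(a, b)] → w = 0.05
Rules with consequent 'normal': {R2, R4} → strengths 0.82, 0.10
Aggregate via t-conorm [max(a, b)]: 0.82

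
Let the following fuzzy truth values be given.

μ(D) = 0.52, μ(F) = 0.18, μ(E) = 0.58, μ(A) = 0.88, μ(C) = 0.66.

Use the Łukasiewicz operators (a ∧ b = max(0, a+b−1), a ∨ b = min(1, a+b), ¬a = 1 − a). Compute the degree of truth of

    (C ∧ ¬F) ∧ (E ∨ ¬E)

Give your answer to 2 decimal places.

0.48

¬F = 1 − 0.18 = 0.82
C ∧ ¬F = max(0, a+b−1) on (0.66, 0.82) = 0.48
¬E = 1 − 0.58 = 0.42
E ∨ ¬E = min(1, a+b) on (0.58, 0.42) = 1.00
(C ∧ ¬F) ∧ (E ∨ ¬E) = max(0, a+b−1) on (0.48, 1.00) = 0.48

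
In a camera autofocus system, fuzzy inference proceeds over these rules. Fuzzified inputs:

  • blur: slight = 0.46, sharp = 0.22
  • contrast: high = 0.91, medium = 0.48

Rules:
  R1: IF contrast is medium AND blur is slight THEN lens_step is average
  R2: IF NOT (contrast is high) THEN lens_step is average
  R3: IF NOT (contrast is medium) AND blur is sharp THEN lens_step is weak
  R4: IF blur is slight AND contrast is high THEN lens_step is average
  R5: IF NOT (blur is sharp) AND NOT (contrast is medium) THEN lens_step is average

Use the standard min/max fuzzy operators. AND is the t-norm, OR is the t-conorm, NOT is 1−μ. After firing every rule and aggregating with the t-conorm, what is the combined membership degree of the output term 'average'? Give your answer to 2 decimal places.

R1: medium=0.48, slight=0.46; AND[min(a, b)] → w = 0.46
R2: ¬high=1−0.91=0.09 → w = 0.09
R3: ¬medium=1−0.48=0.52, sharp=0.22; AND[min(a, b)] → w = 0.22
R4: slight=0.46, high=0.91; AND[min(a, b)] → w = 0.46
R5: ¬sharp=1−0.22=0.78, ¬medium=1−0.48=0.52; AND[min(a, b)] → w = 0.52
Rules with consequent 'average': {R1, R2, R4, R5} → strengths 0.46, 0.09, 0.46, 0.52
Aggregate via t-conorm [max(a, b)]: 0.52

0.52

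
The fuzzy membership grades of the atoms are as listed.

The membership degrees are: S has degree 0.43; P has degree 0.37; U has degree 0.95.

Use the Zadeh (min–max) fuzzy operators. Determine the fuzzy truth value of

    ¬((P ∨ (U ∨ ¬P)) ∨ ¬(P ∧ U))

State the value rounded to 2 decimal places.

0.05

¬P = 1 − 0.37 = 0.63
U ∨ ¬P = max(a, b) on (0.95, 0.63) = 0.95
P ∨ (U ∨ ¬P) = max(a, b) on (0.37, 0.95) = 0.95
P ∧ U = min(a, b) on (0.37, 0.95) = 0.37
¬(P ∧ U) = 1 − 0.37 = 0.63
(P ∨ (U ∨ ¬P)) ∨ ¬(P ∧ U) = max(a, b) on (0.95, 0.63) = 0.95
¬((P ∨ (U ∨ ¬P)) ∨ ¬(P ∧ U)) = 1 − 0.95 = 0.05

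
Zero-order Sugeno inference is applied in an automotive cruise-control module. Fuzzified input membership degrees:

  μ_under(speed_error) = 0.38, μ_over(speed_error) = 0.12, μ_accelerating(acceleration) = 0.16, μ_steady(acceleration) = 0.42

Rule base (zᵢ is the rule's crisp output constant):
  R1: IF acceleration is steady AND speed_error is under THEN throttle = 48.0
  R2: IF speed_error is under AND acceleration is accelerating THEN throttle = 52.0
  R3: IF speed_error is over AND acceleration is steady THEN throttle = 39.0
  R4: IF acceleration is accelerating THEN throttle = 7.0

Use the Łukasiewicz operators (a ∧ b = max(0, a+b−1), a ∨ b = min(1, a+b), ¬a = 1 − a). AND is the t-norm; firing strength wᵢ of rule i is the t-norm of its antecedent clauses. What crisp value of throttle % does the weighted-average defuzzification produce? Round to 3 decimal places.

R1 (z=48.0): steady=0.42, under=0.38; AND[max(0, a+b−1)] → w = 0.00
R2 (z=52.0): under=0.38, accelerating=0.16; AND[max(0, a+b−1)] → w = 0.00
R3 (z=39.0): over=0.12, steady=0.42; AND[max(0, a+b−1)] → w = 0.00
R4 (z=7.0): accelerating=0.16 → w = 0.16
Weighted average = (0.00·48.0 + 0.00·52.0 + 0.00·39.0 + 0.16·7.0) / (0.00 + 0.00 + 0.00 + 0.16)
  = 1.1200 / 0.1600 = 7.000

7.000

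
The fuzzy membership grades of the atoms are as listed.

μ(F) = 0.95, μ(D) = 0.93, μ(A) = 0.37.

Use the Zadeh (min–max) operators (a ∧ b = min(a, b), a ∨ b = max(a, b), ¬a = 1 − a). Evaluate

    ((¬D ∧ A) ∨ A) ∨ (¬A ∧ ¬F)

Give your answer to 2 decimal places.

¬D = 1 − 0.93 = 0.07
¬D ∧ A = min(a, b) on (0.07, 0.37) = 0.07
(¬D ∧ A) ∨ A = max(a, b) on (0.07, 0.37) = 0.37
¬A = 1 − 0.37 = 0.63
¬F = 1 − 0.95 = 0.05
¬A ∧ ¬F = min(a, b) on (0.63, 0.05) = 0.05
((¬D ∧ A) ∨ A) ∨ (¬A ∧ ¬F) = max(a, b) on (0.37, 0.05) = 0.37

0.37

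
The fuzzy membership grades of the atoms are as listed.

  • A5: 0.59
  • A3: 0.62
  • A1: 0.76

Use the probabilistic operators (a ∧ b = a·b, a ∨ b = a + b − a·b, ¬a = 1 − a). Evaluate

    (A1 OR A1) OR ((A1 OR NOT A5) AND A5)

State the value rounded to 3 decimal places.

0.972

A1 OR A1 = a + b − a·b on (0.7600, 0.7600) = 0.9424
NOT A5 = 1 − 0.5900 = 0.4100
A1 OR NOT A5 = a + b − a·b on (0.7600, 0.4100) = 0.8584
(A1 OR NOT A5) AND A5 = a·b on (0.8584, 0.5900) = 0.5065
(A1 OR A1) OR ((A1 OR NOT A5) AND A5) = a + b − a·b on (0.9424, 0.5065) = 0.9716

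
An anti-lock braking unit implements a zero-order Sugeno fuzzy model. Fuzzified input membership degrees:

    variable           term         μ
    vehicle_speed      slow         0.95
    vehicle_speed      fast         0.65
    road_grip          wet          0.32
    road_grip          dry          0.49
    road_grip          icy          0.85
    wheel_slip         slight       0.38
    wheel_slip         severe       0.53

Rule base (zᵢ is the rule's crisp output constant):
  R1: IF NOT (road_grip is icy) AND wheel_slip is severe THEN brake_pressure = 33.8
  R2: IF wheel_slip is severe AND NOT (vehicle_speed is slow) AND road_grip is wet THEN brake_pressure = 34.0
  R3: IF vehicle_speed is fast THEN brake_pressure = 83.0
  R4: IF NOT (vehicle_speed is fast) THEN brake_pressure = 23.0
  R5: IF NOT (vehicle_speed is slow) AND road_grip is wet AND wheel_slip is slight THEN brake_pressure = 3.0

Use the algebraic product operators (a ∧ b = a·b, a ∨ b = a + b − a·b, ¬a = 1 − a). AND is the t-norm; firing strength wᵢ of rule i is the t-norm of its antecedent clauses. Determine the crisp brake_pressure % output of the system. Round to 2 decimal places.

59.41

R1 (z=33.8): ¬icy=1−0.85=0.15, severe=0.53; AND[a·b] → w = 0.0795
R2 (z=34.0): severe=0.53, ¬slow=1−0.95=0.05, wet=0.32; AND[a·b] → w = 0.0085
R3 (z=83.0): fast=0.65 → w = 0.6500
R4 (z=23.0): ¬fast=1−0.65=0.35 → w = 0.3500
R5 (z=3.0): ¬slow=1−0.95=0.05, wet=0.32, slight=0.38; AND[a·b] → w = 0.0061
Weighted average = (0.0795·33.8 + 0.0085·34.0 + 0.6500·83.0 + 0.3500·23.0 + 0.0061·3.0) / (0.0795 + 0.0085 + 0.6500 + 0.3500 + 0.0061)
  = 64.9937 / 1.0941 = 59.41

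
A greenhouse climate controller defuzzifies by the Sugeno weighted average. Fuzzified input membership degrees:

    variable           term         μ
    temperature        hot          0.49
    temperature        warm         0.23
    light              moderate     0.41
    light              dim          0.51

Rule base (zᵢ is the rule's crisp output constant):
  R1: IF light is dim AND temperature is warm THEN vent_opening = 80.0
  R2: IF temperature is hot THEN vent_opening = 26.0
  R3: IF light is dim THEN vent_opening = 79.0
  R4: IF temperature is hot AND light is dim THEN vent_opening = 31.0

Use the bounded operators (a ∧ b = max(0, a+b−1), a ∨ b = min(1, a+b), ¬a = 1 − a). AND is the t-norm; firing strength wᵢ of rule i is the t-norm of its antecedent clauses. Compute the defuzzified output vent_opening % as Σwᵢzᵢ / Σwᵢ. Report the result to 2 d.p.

53.03

R1 (z=80.0): dim=0.51, warm=0.23; AND[max(0, a+b−1)] → w = 0.00
R2 (z=26.0): hot=0.49 → w = 0.49
R3 (z=79.0): dim=0.51 → w = 0.51
R4 (z=31.0): hot=0.49, dim=0.51; AND[max(0, a+b−1)] → w = 0.00
Weighted average = (0.00·80.0 + 0.49·26.0 + 0.51·79.0 + 0.00·31.0) / (0.00 + 0.49 + 0.51 + 0.00)
  = 53.0300 / 1.0000 = 53.03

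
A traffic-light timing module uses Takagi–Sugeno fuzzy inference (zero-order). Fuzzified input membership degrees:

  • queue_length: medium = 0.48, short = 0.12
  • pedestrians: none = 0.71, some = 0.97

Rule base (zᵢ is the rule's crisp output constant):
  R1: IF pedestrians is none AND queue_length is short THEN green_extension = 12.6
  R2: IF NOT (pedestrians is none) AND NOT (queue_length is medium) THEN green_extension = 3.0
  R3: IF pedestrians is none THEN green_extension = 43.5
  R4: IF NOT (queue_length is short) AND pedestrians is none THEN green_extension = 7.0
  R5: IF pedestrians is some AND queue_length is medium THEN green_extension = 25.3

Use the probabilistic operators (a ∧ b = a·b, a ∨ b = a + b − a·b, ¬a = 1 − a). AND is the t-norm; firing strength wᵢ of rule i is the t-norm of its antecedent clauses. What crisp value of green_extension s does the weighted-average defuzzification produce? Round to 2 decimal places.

R1 (z=12.6): none=0.71, short=0.12; AND[a·b] → w = 0.0852
R2 (z=3.0): ¬none=1−0.71=0.29, ¬medium=1−0.48=0.52; AND[a·b] → w = 0.1508
R3 (z=43.5): none=0.71 → w = 0.7100
R4 (z=7.0): ¬short=1−0.12=0.88, none=0.71; AND[a·b] → w = 0.6248
R5 (z=25.3): some=0.97, medium=0.48; AND[a·b] → w = 0.4656
Weighted average = (0.0852·12.6 + 0.1508·3.0 + 0.7100·43.5 + 0.6248·7.0 + 0.4656·25.3) / (0.0852 + 0.1508 + 0.7100 + 0.6248 + 0.4656)
  = 48.5642 / 2.0364 = 23.85

23.85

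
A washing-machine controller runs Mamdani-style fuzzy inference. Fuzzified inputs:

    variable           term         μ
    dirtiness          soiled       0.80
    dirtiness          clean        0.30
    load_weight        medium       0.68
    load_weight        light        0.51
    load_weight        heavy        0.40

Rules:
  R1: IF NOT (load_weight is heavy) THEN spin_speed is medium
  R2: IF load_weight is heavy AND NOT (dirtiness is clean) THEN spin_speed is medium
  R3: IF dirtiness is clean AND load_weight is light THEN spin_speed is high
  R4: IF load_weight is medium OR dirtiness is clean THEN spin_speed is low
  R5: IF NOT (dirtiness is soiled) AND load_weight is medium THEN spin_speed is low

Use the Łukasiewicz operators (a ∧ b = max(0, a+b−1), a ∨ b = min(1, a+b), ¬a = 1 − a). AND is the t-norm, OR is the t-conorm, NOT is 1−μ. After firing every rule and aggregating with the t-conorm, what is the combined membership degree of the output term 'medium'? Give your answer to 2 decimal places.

0.70

R1: ¬heavy=1−0.40=0.60 → w = 0.60
R2: heavy=0.40, ¬clean=1−0.30=0.70; AND[max(0, a+b−1)] → w = 0.10
R3: clean=0.30, light=0.51; AND[max(0, a+b−1)] → w = 0.00
R4: medium=0.68, clean=0.30; OR[min(1, a+b)] → w = 0.98
R5: ¬soiled=1−0.80=0.20, medium=0.68; AND[max(0, a+b−1)] → w = 0.00
Rules with consequent 'medium': {R1, R2} → strengths 0.60, 0.10
Aggregate via t-conorm [min(1, a+b)]: 0.70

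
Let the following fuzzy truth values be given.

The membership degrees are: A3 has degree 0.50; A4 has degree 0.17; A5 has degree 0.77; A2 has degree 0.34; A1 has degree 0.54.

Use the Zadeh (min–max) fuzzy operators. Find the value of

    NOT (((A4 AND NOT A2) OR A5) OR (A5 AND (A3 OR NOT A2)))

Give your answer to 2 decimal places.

0.23

NOT A2 = 1 − 0.34 = 0.66
A4 AND NOT A2 = min(a, b) on (0.17, 0.66) = 0.17
(A4 AND NOT A2) OR A5 = max(a, b) on (0.17, 0.77) = 0.77
NOT A2 = 1 − 0.34 = 0.66
A3 OR NOT A2 = max(a, b) on (0.50, 0.66) = 0.66
A5 AND (A3 OR NOT A2) = min(a, b) on (0.77, 0.66) = 0.66
((A4 AND NOT A2) OR A5) OR (A5 AND (A3 OR NOT A2)) = max(a, b) on (0.77, 0.66) = 0.77
NOT (((A4 AND NOT A2) OR A5) OR (A5 AND (A3 OR NOT A2))) = 1 − 0.77 = 0.23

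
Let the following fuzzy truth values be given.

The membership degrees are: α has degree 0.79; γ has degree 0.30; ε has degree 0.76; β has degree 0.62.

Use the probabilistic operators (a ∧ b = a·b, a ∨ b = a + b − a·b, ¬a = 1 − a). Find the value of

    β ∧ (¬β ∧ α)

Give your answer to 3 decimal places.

0.186

¬β = 1 − 0.6200 = 0.3800
¬β ∧ α = a·b on (0.3800, 0.7900) = 0.3002
β ∧ (¬β ∧ α) = a·b on (0.6200, 0.3002) = 0.1861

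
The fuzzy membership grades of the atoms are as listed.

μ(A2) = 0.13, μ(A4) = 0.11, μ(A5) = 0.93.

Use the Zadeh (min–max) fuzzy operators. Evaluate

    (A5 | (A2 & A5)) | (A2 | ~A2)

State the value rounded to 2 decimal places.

A2 & A5 = min(a, b) on (0.13, 0.93) = 0.13
A5 | (A2 & A5) = max(a, b) on (0.93, 0.13) = 0.93
~A2 = 1 − 0.13 = 0.87
A2 | ~A2 = max(a, b) on (0.13, 0.87) = 0.87
(A5 | (A2 & A5)) | (A2 | ~A2) = max(a, b) on (0.93, 0.87) = 0.93

0.93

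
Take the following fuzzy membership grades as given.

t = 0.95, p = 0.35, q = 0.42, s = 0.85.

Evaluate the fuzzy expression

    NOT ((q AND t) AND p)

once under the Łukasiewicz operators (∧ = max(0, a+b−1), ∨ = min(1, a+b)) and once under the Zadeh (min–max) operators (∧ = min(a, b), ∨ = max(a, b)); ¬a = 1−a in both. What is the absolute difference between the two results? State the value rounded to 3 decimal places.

0.350

Under Łukasiewicz:
  q AND t = max(0, a+b−1) on (0.42, 0.95) = 0.37
  (q AND t) AND p = max(0, a+b−1) on (0.37, 0.35) = 0.00
  NOT ((q AND t) AND p) = 1 − 0.00 = 1.00
  → value = 1.0000
Under Zadeh (min–max):
  q AND t = min(a, b) on (0.42, 0.95) = 0.42
  (q AND t) AND p = min(a, b) on (0.42, 0.35) = 0.35
  NOT ((q AND t) AND p) = 1 − 0.35 = 0.65
  → value = 0.6500
|1.0000 − 0.6500| = 0.350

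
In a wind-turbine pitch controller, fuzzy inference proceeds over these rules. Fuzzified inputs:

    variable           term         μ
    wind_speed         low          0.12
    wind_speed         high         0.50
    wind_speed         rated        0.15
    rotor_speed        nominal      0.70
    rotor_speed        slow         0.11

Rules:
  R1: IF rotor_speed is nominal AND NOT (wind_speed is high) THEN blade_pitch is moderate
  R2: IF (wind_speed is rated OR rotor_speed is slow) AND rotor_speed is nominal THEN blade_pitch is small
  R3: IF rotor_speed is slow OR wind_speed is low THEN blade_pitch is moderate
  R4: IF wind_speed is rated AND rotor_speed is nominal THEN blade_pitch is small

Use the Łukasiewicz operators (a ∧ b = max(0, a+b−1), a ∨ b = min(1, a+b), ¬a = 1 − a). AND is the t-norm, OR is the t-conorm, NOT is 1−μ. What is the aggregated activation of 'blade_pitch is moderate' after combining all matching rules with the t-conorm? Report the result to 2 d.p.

R1: nominal=0.70, ¬high=1−0.50=0.50; AND[max(0, a+b−1)] → w = 0.20
R2: (rated=0.15 OR slow=0.11) = 0.26; AND[max(0, a+b−1)] with nominal=0.70 → w = 0.00
R3: slow=0.11, low=0.12; OR[min(1, a+b)] → w = 0.23
R4: rated=0.15, nominal=0.70; AND[max(0, a+b−1)] → w = 0.00
Rules with consequent 'moderate': {R1, R3} → strengths 0.20, 0.23
Aggregate via t-conorm [min(1, a+b)]: 0.43

0.43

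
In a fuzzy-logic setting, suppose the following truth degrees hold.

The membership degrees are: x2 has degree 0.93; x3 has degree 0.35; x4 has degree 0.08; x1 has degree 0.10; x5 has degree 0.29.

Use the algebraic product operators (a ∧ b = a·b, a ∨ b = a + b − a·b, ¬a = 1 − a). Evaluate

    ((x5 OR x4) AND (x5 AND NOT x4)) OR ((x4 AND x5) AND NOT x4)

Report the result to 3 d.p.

x5 OR x4 = a + b − a·b on (0.2900, 0.0800) = 0.3468
NOT x4 = 1 − 0.0800 = 0.9200
x5 AND NOT x4 = a·b on (0.2900, 0.9200) = 0.2668
(x5 OR x4) AND (x5 AND NOT x4) = a·b on (0.3468, 0.2668) = 0.0925
x4 AND x5 = a·b on (0.0800, 0.2900) = 0.0232
NOT x4 = 1 − 0.0800 = 0.9200
(x4 AND x5) AND NOT x4 = a·b on (0.0232, 0.9200) = 0.0213
((x5 OR x4) AND (x5 AND NOT x4)) OR ((x4 AND x5) AND NOT x4) = a + b − a·b on (0.0925, 0.0213) = 0.1119

0.112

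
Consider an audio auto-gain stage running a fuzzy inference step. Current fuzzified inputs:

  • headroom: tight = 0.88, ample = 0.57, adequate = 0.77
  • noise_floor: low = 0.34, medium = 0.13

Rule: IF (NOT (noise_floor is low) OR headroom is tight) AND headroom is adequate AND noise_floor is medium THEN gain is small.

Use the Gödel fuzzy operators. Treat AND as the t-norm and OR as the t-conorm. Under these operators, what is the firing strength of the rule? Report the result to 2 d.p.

0.13

firing strength: (¬low=1−0.34=0.66 OR tight=0.88) = 0.88; AND[min(a, b)] with adequate=0.77, medium=0.13 → w = 0.13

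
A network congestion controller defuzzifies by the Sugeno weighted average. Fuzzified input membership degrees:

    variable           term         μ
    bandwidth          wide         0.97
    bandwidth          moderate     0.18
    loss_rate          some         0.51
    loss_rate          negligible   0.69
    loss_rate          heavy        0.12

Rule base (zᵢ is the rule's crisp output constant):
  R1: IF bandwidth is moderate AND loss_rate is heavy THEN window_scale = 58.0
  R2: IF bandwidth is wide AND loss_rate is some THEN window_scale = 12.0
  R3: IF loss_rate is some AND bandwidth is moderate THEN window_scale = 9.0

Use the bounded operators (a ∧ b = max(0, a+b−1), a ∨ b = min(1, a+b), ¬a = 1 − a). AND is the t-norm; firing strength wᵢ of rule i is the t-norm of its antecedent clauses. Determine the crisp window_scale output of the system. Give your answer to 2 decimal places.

R1 (z=58.0): moderate=0.18, heavy=0.12; AND[max(0, a+b−1)] → w = 0.00
R2 (z=12.0): wide=0.97, some=0.51; AND[max(0, a+b−1)] → w = 0.48
R3 (z=9.0): some=0.51, moderate=0.18; AND[max(0, a+b−1)] → w = 0.00
Weighted average = (0.00·58.0 + 0.48·12.0 + 0.00·9.0) / (0.00 + 0.48 + 0.00)
  = 5.7600 / 0.4800 = 12.00

12.00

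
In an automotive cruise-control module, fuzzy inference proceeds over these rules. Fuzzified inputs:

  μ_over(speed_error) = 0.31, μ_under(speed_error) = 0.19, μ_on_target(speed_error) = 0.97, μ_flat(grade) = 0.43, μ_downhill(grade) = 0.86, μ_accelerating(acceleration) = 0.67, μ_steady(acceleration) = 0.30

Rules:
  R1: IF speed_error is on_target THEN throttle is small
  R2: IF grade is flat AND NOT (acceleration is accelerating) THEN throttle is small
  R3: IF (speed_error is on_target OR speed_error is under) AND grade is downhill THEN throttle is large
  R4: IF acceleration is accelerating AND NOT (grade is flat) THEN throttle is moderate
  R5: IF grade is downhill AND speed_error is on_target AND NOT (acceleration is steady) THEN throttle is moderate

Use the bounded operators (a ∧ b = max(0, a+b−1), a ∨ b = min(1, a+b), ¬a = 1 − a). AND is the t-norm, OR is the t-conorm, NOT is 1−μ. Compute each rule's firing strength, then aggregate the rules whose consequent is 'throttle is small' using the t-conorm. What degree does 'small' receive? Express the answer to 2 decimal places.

R1: on_target=0.97 → w = 0.97
R2: flat=0.43, ¬accelerating=1−0.67=0.33; AND[max(0, a+b−1)] → w = 0.00
R3: (on_target=0.97 OR under=0.19) = 1.00; AND[max(0, a+b−1)] with downhill=0.86 → w = 0.86
R4: accelerating=0.67, ¬flat=1−0.43=0.57; AND[max(0, a+b−1)] → w = 0.24
R5: downhill=0.86, on_target=0.97, ¬steady=1−0.30=0.70; AND[max(0, a+b−1)] → w = 0.53
Rules with consequent 'small': {R1, R2} → strengths 0.97, 0.00
Aggregate via t-conorm [min(1, a+b)]: 0.97

0.97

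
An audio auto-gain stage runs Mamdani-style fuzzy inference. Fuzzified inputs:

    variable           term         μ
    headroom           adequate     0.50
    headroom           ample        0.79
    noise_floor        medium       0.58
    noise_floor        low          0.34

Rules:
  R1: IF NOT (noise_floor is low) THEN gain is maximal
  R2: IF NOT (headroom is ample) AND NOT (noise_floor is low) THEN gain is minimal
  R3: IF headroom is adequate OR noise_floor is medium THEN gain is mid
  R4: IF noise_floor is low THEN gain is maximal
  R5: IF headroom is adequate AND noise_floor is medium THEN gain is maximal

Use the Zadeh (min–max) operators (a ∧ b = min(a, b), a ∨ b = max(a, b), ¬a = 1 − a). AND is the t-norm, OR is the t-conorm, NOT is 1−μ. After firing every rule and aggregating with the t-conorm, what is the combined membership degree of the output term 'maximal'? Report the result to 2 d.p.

0.66

R1: ¬low=1−0.34=0.66 → w = 0.66
R2: ¬ample=1−0.79=0.21, ¬low=1−0.34=0.66; AND[min(a, b)] → w = 0.21
R3: adequate=0.50, medium=0.58; OR[max(a, b)] → w = 0.58
R4: low=0.34 → w = 0.34
R5: adequate=0.50, medium=0.58; AND[min(a, b)] → w = 0.50
Rules with consequent 'maximal': {R1, R4, R5} → strengths 0.66, 0.34, 0.50
Aggregate via t-conorm [max(a, b)]: 0.66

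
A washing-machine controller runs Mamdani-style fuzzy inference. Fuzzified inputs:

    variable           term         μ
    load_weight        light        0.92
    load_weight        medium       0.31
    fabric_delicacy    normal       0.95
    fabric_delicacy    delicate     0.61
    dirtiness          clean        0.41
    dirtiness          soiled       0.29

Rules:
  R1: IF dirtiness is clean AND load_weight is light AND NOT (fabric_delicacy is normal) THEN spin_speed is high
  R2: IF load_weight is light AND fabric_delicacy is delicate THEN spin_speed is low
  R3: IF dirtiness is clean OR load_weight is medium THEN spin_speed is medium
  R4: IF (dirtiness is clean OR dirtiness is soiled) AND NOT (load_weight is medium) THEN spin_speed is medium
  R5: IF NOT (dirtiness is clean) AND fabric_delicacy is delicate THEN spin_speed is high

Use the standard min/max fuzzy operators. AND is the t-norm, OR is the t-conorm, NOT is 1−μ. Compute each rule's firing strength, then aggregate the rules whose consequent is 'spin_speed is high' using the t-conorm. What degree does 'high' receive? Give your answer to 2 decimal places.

0.59

R1: clean=0.41, light=0.92, ¬normal=1−0.95=0.05; AND[min(a, b)] → w = 0.05
R2: light=0.92, delicate=0.61; AND[min(a, b)] → w = 0.61
R3: clean=0.41, medium=0.31; OR[max(a, b)] → w = 0.41
R4: (clean=0.41 OR soiled=0.29) = 0.41; AND[min(a, b)] with ¬medium=1−0.31=0.69 → w = 0.41
R5: ¬clean=1−0.41=0.59, delicate=0.61; AND[min(a, b)] → w = 0.59
Rules with consequent 'high': {R1, R5} → strengths 0.05, 0.59
Aggregate via t-conorm [max(a, b)]: 0.59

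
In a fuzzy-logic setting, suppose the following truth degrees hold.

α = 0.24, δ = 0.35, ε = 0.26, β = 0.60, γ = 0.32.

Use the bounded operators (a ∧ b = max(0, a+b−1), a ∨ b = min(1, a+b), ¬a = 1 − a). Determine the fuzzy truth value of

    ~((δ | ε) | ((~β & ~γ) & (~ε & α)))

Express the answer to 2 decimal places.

δ | ε = min(1, a+b) on (0.35, 0.26) = 0.61
~β = 1 − 0.60 = 0.40
~γ = 1 − 0.32 = 0.68
~β & ~γ = max(0, a+b−1) on (0.40, 0.68) = 0.08
~ε = 1 − 0.26 = 0.74
~ε & α = max(0, a+b−1) on (0.74, 0.24) = 0.00
(~β & ~γ) & (~ε & α) = max(0, a+b−1) on (0.08, 0.00) = 0.00
(δ | ε) | ((~β & ~γ) & (~ε & α)) = min(1, a+b) on (0.61, 0.00) = 0.61
~((δ | ε) | ((~β & ~γ) & (~ε & α))) = 1 − 0.61 = 0.39

0.39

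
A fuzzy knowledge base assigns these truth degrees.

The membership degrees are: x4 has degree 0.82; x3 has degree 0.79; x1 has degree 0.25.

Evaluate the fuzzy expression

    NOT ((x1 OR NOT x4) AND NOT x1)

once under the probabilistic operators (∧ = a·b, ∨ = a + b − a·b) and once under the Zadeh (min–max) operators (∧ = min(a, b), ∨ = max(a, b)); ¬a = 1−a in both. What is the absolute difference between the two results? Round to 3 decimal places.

Under probabilistic:
  NOT x4 = 1 − 0.8200 = 0.1800
  x1 OR NOT x4 = a + b − a·b on (0.2500, 0.1800) = 0.3850
  NOT x1 = 1 − 0.2500 = 0.7500
  (x1 OR NOT x4) AND NOT x1 = a·b on (0.3850, 0.7500) = 0.2888
  NOT ((x1 OR NOT x4) AND NOT x1) = 1 − 0.2888 = 0.7112
  → value = 0.7112
Under Zadeh (min–max):
  NOT x4 = 1 − 0.82 = 0.18
  x1 OR NOT x4 = max(a, b) on (0.25, 0.18) = 0.25
  NOT x1 = 1 − 0.25 = 0.75
  (x1 OR NOT x4) AND NOT x1 = min(a, b) on (0.25, 0.75) = 0.25
  NOT ((x1 OR NOT x4) AND NOT x1) = 1 − 0.25 = 0.75
  → value = 0.7500
|0.7112 − 0.7500| = 0.039

0.039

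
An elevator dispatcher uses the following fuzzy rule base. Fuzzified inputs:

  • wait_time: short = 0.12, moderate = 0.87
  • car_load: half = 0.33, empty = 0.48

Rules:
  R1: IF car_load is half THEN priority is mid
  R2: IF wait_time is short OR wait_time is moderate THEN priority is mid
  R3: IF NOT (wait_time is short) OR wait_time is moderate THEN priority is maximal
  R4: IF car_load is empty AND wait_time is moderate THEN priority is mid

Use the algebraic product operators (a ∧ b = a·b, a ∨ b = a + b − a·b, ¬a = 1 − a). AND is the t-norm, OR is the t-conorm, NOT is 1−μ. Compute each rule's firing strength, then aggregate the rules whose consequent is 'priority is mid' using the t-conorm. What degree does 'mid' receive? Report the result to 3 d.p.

0.955

R1: half=0.33 → w = 0.3300
R2: short=0.12, moderate=0.87; OR[a + b − a·b] → w = 0.8856
R3: ¬short=1−0.12=0.88, moderate=0.87; OR[a + b − a·b] → w = 0.9844
R4: empty=0.48, moderate=0.87; AND[a·b] → w = 0.4176
Rules with consequent 'mid': {R1, R2, R4} → strengths 0.3300, 0.8856, 0.4176
Aggregate via t-conorm [a + b − a·b]: 0.9554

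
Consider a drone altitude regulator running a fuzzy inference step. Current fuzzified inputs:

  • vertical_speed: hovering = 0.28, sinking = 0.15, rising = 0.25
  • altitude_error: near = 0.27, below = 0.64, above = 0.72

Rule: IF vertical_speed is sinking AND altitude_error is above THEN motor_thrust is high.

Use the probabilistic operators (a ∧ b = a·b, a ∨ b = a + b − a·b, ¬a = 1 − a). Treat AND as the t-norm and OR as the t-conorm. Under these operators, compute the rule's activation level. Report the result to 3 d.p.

firing strength: sinking=0.15, above=0.72; AND[a·b] → w = 0.1080

0.108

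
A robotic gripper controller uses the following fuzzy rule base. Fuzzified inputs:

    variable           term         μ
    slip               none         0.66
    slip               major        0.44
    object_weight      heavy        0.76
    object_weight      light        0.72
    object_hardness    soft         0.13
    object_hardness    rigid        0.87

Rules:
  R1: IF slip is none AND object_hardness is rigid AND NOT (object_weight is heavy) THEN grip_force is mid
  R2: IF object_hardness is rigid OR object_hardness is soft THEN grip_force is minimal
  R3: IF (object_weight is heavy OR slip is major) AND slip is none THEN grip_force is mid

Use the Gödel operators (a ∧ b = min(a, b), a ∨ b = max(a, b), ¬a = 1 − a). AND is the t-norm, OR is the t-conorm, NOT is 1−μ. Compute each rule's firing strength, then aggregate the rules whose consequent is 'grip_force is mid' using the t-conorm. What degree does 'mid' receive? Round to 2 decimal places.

R1: none=0.66, rigid=0.87, ¬heavy=1−0.76=0.24; AND[min(a, b)] → w = 0.24
R2: rigid=0.87, soft=0.13; OR[max(a, b)] → w = 0.87
R3: (heavy=0.76 OR major=0.44) = 0.76; AND[min(a, b)] with none=0.66 → w = 0.66
Rules with consequent 'mid': {R1, R3} → strengths 0.24, 0.66
Aggregate via t-conorm [max(a, b)]: 0.66

0.66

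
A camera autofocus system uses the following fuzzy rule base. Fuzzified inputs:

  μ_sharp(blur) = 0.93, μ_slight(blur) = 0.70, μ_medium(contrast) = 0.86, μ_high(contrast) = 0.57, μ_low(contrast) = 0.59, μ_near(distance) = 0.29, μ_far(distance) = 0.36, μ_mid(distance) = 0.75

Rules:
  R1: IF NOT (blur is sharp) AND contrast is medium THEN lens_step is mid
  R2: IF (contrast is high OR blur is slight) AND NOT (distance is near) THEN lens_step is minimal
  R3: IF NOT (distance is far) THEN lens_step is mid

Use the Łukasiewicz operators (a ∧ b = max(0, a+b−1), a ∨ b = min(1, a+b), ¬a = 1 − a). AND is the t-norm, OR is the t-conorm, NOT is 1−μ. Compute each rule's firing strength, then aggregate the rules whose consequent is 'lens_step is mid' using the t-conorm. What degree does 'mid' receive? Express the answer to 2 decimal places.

R1: ¬sharp=1−0.93=0.07, medium=0.86; AND[max(0, a+b−1)] → w = 0.00
R2: (high=0.57 OR slight=0.70) = 1.00; AND[max(0, a+b−1)] with ¬near=1−0.29=0.71 → w = 0.71
R3: ¬far=1−0.36=0.64 → w = 0.64
Rules with consequent 'mid': {R1, R3} → strengths 0.00, 0.64
Aggregate via t-conorm [min(1, a+b)]: 0.64

0.64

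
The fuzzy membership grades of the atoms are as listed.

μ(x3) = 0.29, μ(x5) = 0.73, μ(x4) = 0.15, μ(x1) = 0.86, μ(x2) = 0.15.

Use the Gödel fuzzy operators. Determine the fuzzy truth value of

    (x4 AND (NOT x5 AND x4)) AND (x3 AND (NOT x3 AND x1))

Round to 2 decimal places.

0.15

NOT x5 = 1 − 0.73 = 0.27
NOT x5 AND x4 = min(a, b) on (0.27, 0.15) = 0.15
x4 AND (NOT x5 AND x4) = min(a, b) on (0.15, 0.15) = 0.15
NOT x3 = 1 − 0.29 = 0.71
NOT x3 AND x1 = min(a, b) on (0.71, 0.86) = 0.71
x3 AND (NOT x3 AND x1) = min(a, b) on (0.29, 0.71) = 0.29
(x4 AND (NOT x5 AND x4)) AND (x3 AND (NOT x3 AND x1)) = min(a, b) on (0.15, 0.29) = 0.15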